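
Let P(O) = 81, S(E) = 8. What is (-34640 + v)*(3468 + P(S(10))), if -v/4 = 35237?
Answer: -623161812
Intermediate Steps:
v = -140948 (v = -4*35237 = -140948)
(-34640 + v)*(3468 + P(S(10))) = (-34640 - 140948)*(3468 + 81) = -175588*3549 = -623161812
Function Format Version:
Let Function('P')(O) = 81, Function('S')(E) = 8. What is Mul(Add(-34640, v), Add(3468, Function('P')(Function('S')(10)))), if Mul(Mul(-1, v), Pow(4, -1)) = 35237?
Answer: -623161812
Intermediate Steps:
v = -140948 (v = Mul(-4, 35237) = -140948)
Mul(Add(-34640, v), Add(3468, Function('P')(Function('S')(10)))) = Mul(Add(-34640, -140948), Add(3468, 81)) = Mul(-175588, 3549) = -623161812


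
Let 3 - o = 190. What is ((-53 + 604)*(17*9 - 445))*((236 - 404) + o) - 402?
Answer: 57116258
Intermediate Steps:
o = -187 (o = 3 - 1*190 = 3 - 190 = -187)
((-53 + 604)*(17*9 - 445))*((236 - 404) + o) - 402 = ((-53 + 604)*(17*9 - 445))*((236 - 404) - 187) - 402 = (551*(153 - 445))*(-168 - 187) - 402 = (551*(-292))*(-355) - 402 = -160892*(-355) - 402 = 57116660 - 402 = 57116258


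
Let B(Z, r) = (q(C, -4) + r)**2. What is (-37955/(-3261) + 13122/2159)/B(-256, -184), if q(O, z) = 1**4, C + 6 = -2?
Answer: 124735687/235779271011 ≈ 0.00052904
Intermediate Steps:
C = -8 (C = -6 - 2 = -8)
q(O, z) = 1
B(Z, r) = (1 + r)**2
(-37955/(-3261) + 13122/2159)/B(-256, -184) = (-37955/(-3261) + 13122/2159)/((1 - 184)**2) = (-37955*(-1/3261) + 13122*(1/2159))/((-183)**2) = (37955/3261 + 13122/2159)/33489 = (124735687/7040499)*(1/33489) = 124735687/235779271011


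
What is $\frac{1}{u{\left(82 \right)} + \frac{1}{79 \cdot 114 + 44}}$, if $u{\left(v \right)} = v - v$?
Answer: $9050$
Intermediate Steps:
$u{\left(v \right)} = 0$
$\frac{1}{u{\left(82 \right)} + \frac{1}{79 \cdot 114 + 44}} = \frac{1}{0 + \frac{1}{79 \cdot 114 + 44}} = \frac{1}{0 + \frac{1}{9006 + 44}} = \frac{1}{0 + \frac{1}{9050}} = \frac{1}{\frac{1}{9050}} = 9050$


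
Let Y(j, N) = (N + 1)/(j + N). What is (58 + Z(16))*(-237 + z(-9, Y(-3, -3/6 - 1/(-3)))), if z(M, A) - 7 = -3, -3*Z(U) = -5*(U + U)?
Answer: -77822/3 ≈ -25941.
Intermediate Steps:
Z(U) = 10*U/3 (Z(U) = -(-5)*(U + U)/3 = -(-5)*2*U/3 = -(-10)*U/3 = 10*U/3)
Y(j, N) = (1 + N)/(N + j)
z(M, A) = 4 (z(M, A) = 7 - 3 = 4)
(58 + Z(16))*(-237 + z(-9, Y(-3, -3/6 - 1/(-3)))) = (58 + (10/3)*16)*(-237 + 4) = (58 + 160/3)*(-233) = (334/3)*(-233) = -77822/3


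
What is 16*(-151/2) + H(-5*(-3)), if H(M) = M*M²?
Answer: 2167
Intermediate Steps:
H(M) = M³
16*(-151/2) + H(-5*(-3)) = 16*(-151/2) + (-5*(-3))³ = 16*(-151*½) + 15³ = 16*(-151/2) + 3375 = -1208 + 3375 = 2167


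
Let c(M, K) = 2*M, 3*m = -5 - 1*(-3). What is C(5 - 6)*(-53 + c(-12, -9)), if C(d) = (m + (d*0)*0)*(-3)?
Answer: -154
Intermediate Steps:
m = -⅔ (m = (-5 - 1*(-3))/3 = (-5 + 3)/3 = (⅓)*(-2) = -⅔ ≈ -0.66667)
C(d) = 2 (C(d) = (-⅔ + (d*0)*0)*(-3) = (-⅔ + 0*0)*(-3) = (-⅔ + 0)*(-3) = -⅔*(-3) = 2)
C(5 - 6)*(-53 + c(-12, -9)) = 2*(-53 + 2*(-12)) = 2*(-53 - 24) = 2*(-77) = -154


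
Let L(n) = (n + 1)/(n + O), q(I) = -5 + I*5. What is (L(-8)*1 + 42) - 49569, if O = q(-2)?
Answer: -1139114/23 ≈ -49527.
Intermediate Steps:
q(I) = -5 + 5*I
O = -15 (O = -5 + 5*(-2) = -5 - 10 = -15)
L(n) = (1 + n)/(-15 + n) (L(n) = (n + 1)/(n - 15) = (1 + n)/(-15 + n))
(L(-8)*1 + 42) - 49569 = (((1 - 8)/(-15 - 8))*1 + 42) - 49569 = ((-7/(-23))*1 + 42) - 49569 = (-1/23*(-7)*1 + 42) - 49569 = ((7/23)*1 + 42) - 49569 = (7/23 + 42) - 49569 = 973/23 - 49569 = -1139114/23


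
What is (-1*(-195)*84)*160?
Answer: 2620800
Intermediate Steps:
(-1*(-195)*84)*160 = (195*84)*160 = 16380*160 = 2620800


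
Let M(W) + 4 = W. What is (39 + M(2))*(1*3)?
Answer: 111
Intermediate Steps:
M(W) = -4 + W
(39 + M(2))*(1*3) = (39 + (-4 + 2))*(1*3) = (39 - 2)*3 = 37*3 = 111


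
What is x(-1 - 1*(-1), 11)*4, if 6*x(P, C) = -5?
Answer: -10/3 ≈ -3.3333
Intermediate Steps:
x(P, C) = -⅚ (x(P, C) = (⅙)*(-5) = -⅚)
x(-1 - 1*(-1), 11)*4 = -⅚*4 = -10/3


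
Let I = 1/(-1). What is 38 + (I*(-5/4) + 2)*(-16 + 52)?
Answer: 155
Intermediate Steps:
I = -1
38 + (I*(-5/4) + 2)*(-16 + 52) = 38 + (-(-5)/4 + 2)*(-16 + 52) = 38 + (-(-5)/4 + 2)*36 = 38 + (-1*(-5/4) + 2)*36 = 38 + (5/4 + 2)*36 = 38 + (13/4)*36 = 38 + 117 = 155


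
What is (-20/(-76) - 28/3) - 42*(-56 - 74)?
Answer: 310703/57 ≈ 5450.9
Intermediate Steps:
(-20/(-76) - 28/3) - 42*(-56 - 74) = (-20*(-1/76) - 28*⅓) - 42*(-130) = (5/19 - 28/3) + 5460 = -517/57 + 5460 = 310703/57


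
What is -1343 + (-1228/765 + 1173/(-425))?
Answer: -5153672/3825 ≈ -1347.4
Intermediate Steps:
-1343 + (-1228/765 + 1173/(-425)) = -1343 + (-1228*1/765 + 1173*(-1/425)) = -1343 + (-1228/765 - 69/25) = -1343 - 16697/3825 = -5153672/3825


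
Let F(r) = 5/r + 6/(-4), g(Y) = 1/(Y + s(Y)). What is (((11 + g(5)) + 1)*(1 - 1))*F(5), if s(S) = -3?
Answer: 0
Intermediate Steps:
g(Y) = 1/(-3 + Y) (g(Y) = 1/(Y - 3) = 1/(-3 + Y))
F(r) = -3/2 + 5/r (F(r) = 5/r + 6*(-¼) = 5/r - 3/2 = -3/2 + 5/r)
(((11 + g(5)) + 1)*(1 - 1))*F(5) = (((11 + 1/(-3 + 5)) + 1)*(1 - 1))*(-3/2 + 5/5) = (((11 + 1/2) + 1)*0)*(-3/2 + 5*(⅕)) = (((11 + ½) + 1)*0)*(-3/2 + 1) = ((23/2 + 1)*0)*(-½) = ((25/2)*0)*(-½) = 0*(-½) = 0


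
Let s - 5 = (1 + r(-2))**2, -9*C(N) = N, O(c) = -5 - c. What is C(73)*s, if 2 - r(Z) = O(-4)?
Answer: -511/3 ≈ -170.33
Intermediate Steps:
C(N) = -N/9
r(Z) = 3 (r(Z) = 2 - (-5 - 1*(-4)) = 2 - (-5 + 4) = 2 - 1*(-1) = 2 + 1 = 3)
s = 21 (s = 5 + (1 + 3)**2 = 5 + 4**2 = 5 + 16 = 21)
C(73)*s = -1/9*73*21 = -73/9*21 = -511/3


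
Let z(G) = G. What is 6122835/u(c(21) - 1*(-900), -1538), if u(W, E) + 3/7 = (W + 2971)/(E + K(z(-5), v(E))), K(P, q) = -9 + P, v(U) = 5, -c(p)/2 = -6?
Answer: -66518479440/31837 ≈ -2.0893e+6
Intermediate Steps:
c(p) = 12 (c(p) = -2*(-6) = 12)
u(W, E) = -3/7 + (2971 + W)/(-14 + E) (u(W, E) = -3/7 + (W + 2971)/(E + (-9 - 5)) = -3/7 + (2971 + W)/(E - 14) = -3/7 + (2971 + W)/(-14 + E))
6122835/u(c(21) - 1*(-900), -1538) = 6122835/(((2977 + (12 - 1*(-900)) - 3/7*(-1538))/(-14 - 1538))) = 6122835/(((2977 + (12 + 900) + 4614/7)/(-1552))) = 6122835/((-(2977 + 912 + 4614/7)/1552)) = 6122835/((-1/1552*31837/7)) = 6122835/(-31837/10864) = 6122835*(-10864/31837) = -66518479440/31837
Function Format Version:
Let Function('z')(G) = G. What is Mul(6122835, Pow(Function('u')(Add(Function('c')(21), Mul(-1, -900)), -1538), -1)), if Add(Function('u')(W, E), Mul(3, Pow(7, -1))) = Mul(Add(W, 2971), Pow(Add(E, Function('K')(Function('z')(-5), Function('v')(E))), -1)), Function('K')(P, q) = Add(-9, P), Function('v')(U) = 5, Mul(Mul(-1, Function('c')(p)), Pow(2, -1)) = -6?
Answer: Rational(-66518479440, 31837) ≈ -2.0893e+6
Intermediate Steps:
Function('c')(p) = 12 (Function('c')(p) = Mul(-2, -6) = 12)
Function('u')(W, E) = Add(Rational(-3, 7), Mul(Pow(Add(-14, E), -1), Add(2971, W))) (Function('u')(W, E) = Add(Rational(-3, 7), Mul(Add(W, 2971), Pow(Add(E, Add(-9, -5)), -1))) = Add(Rational(-3, 7), Mul(Add(2971, W), Pow(Add(E, -14), -1))) = Add(Rational(-3, 7), Mul(Add(2971, W), Pow(Add(-14, E), -1))) = Add(Rational(-3, 7), Mul(Pow(Add(-14, E), -1), Add(2971, W))))
Mul(6122835, Pow(Function('u')(Add(Function('c')(21), Mul(-1, -900)), -1538), -1)) = Mul(6122835, Pow(Mul(Pow(Add(-14, -1538), -1), Add(2977, Add(12, Mul(-1, -900)), Mul(Rational(-3, 7), -1538))), -1)) = Mul(6122835, Pow(Mul(Pow(-1552, -1), Add(2977, Add(12, 900), Rational(4614, 7))), -1)) = Mul(6122835, Pow(Mul(Rational(-1, 1552), Add(2977, 912, Rational(4614, 7))), -1)) = Mul(6122835, Pow(Mul(Rational(-1, 1552), Rational(31837, 7)), -1)) = Mul(6122835, Pow(Rational(-31837, 10864), -1)) = Mul(6122835, Rational(-10864, 31837)) = Rational(-66518479440, 31837)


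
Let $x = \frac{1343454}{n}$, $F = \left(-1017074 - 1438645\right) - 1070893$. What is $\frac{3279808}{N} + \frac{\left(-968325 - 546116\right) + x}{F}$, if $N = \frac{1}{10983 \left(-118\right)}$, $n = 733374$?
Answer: $- \frac{458061045532898950306354}{107763564537} \approx -4.2506 \cdot 10^{12}$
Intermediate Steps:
$F = -3526612$ ($F = -2455719 - 1070893 = -3526612$)
$N = - \frac{1}{1295994}$ ($N = \frac{1}{-1295994} = - \frac{1}{1295994} \approx -7.7161 \cdot 10^{-7}$)
$x = \frac{223909}{122229}$ ($x = \frac{1343454}{733374} = 1343454 \cdot \frac{1}{733374} = \frac{223909}{122229} \approx 1.8319$)
$\frac{3279808}{N} + \frac{\left(-968325 - 546116\right) + x}{F} = \frac{3279808}{- \frac{1}{1295994}} + \frac{\left(-968325 - 546116\right) + \frac{223909}{122229}}{-3526612} = 3279808 \left(-1295994\right) + \left(-1514441 + \frac{223909}{122229}\right) \left(- \frac{1}{3526612}\right) = -4250611489152 - - \frac{46277096270}{107763564537} = -4250611489152 + \frac{46277096270}{107763564537} = - \frac{458061045532898950306354}{107763564537}$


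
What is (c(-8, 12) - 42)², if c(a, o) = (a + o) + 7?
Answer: 961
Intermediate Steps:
c(a, o) = 7 + a + o
(c(-8, 12) - 42)² = ((7 - 8 + 12) - 42)² = (11 - 42)² = (-31)² = 961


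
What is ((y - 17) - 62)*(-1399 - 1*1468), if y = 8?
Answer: 203557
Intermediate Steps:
((y - 17) - 62)*(-1399 - 1*1468) = ((8 - 17) - 62)*(-1399 - 1*1468) = (-9 - 62)*(-1399 - 1468) = -71*(-2867) = 203557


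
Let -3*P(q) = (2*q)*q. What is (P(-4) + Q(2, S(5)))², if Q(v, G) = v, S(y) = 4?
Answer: 676/9 ≈ 75.111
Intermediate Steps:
P(q) = -2*q²/3 (P(q) = -2*q*q/3 = -2*q²/3)
(P(-4) + Q(2, S(5)))² = (-⅔*(-4)² + 2)² = (-⅔*16 + 2)² = (-32/3 + 2)² = (-26/3)² = 676/9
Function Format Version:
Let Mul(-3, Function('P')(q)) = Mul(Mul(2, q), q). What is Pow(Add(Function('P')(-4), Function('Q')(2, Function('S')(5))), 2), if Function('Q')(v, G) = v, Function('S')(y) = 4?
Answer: Rational(676, 9) ≈ 75.111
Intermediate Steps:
Function('P')(q) = Mul(Rational(-2, 3), Pow(q, 2)) (Function('P')(q) = Mul(Rational(-1, 3), Mul(Mul(2, q), q)) = Mul(Rational(-1, 3), Mul(2, Pow(q, 2))) = Mul(Rational(-2, 3), Pow(q, 2)))
Pow(Add(Function('P')(-4), Function('Q')(2, Function('S')(5))), 2) = Pow(Add(Mul(Rational(-2, 3), Pow(-4, 2)), 2), 2) = Pow(Add(Mul(Rational(-2, 3), 16), 2), 2) = Pow(Add(Rational(-32, 3), 2), 2) = Pow(Rational(-26, 3), 2) = Rational(676, 9)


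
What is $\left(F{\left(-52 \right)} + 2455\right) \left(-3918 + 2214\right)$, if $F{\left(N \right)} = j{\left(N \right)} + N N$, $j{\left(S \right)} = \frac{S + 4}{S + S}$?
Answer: $- \frac{114292392}{13} \approx -8.7917 \cdot 10^{6}$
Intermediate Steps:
$j{\left(S \right)} = \frac{4 + S}{2 S}$
$F{\left(N \right)} = N^{2} + \frac{4 + N}{2 N}$ ($F{\left(N \right)} = \frac{4 + N}{2 N} + N N = \frac{4 + N}{2 N} + N^{2} = N^{2} + \frac{4 + N}{2 N}$)
$\left(F{\left(-52 \right)} + 2455\right) \left(-3918 + 2214\right) = \left(\frac{2 + \left(-52\right)^{3} + \frac{1}{2} \left(-52\right)}{-52} + 2455\right) \left(-3918 + 2214\right) = \left(- \frac{2 - 140608 - 26}{52} + 2455\right) \left(-1704\right) = \left(\left(- \frac{1}{52}\right) \left(-140632\right) + 2455\right) \left(-1704\right) = \left(\frac{35158}{13} + 2455\right) \left(-1704\right) = \frac{67073}{13} \left(-1704\right) = - \frac{114292392}{13}$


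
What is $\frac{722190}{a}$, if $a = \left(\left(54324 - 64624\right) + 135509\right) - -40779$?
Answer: $\frac{361095}{82994} \approx 4.3509$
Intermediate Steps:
$a = 165988$ ($a = \left(-10300 + 135509\right) + \left(40996 - 217\right) = 125209 + 40779 = 165988$)
$\frac{722190}{a} = \frac{722190}{165988} = 722190 \cdot \frac{1}{165988} = \frac{361095}{82994}$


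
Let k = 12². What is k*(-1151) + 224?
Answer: -165520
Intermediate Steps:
k = 144
k*(-1151) + 224 = 144*(-1151) + 224 = -165744 + 224 = -165520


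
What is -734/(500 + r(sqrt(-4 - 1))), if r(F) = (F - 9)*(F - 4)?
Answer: -194877/141403 - 4771*I*sqrt(5)/141403 ≈ -1.3782 - 0.075446*I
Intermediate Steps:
r(F) = (-9 + F)*(-4 + F)
-734/(500 + r(sqrt(-4 - 1))) = -734/(500 + (36 + (sqrt(-4 - 1))**2 - 13*sqrt(-4 - 1))) = -734/(500 + (36 + (sqrt(-5))**2 - 13*I*sqrt(5))) = -734/(500 + (36 + (I*sqrt(5))**2 - 13*I*sqrt(5))) = -734/(500 + (36 - 5 - 13*I*sqrt(5))) = -734/(500 + (31 - 13*I*sqrt(5))) = -734/(531 - 13*I*sqrt(5))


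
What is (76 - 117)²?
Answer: 1681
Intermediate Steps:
(76 - 117)² = (-41)² = 1681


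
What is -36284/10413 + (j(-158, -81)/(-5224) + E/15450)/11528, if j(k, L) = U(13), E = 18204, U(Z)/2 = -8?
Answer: -87913745169478/25230756011175 ≈ -3.4844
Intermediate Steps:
U(Z) = -16 (U(Z) = 2*(-8) = -16)
j(k, L) = -16
-36284/10413 + (j(-158, -81)/(-5224) + E/15450)/11528 = -36284/10413 + (-16/(-5224) + 18204/15450)/11528 = -36284*1/10413 + (-16*(-1/5224) + 18204*(1/15450))*(1/11528) = -36284/10413 + (2/653 + 3034/2575)*(1/11528) = -36284/10413 + (1986352/1681475)*(1/11528) = -36284/10413 + 248294/2423005475 = -87913745169478/25230756011175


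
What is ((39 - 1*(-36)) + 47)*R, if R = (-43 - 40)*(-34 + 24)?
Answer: 101260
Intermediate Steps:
R = 830 (R = -83*(-10) = 830)
((39 - 1*(-36)) + 47)*R = ((39 - 1*(-36)) + 47)*830 = ((39 + 36) + 47)*830 = (75 + 47)*830 = 122*830 = 101260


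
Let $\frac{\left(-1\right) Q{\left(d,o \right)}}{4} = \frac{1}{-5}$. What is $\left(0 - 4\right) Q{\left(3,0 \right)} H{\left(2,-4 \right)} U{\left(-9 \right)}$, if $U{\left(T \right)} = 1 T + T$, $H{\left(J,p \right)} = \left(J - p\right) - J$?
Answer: $\frac{1152}{5} \approx 230.4$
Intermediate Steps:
$Q{\left(d,o \right)} = \frac{4}{5}$ ($Q{\left(d,o \right)} = - \frac{4}{-5} = \left(-4\right) \left(- \frac{1}{5}\right) = \frac{4}{5}$)
$H{\left(J,p \right)} = - p$
$U{\left(T \right)} = 2 T$ ($U{\left(T \right)} = T + T = 2 T$)
$\left(0 - 4\right) Q{\left(3,0 \right)} H{\left(2,-4 \right)} U{\left(-9 \right)} = \left(0 - 4\right) \frac{4}{5} \left(\left(-1\right) \left(-4\right)\right) 2 \left(-9\right) = \left(-4\right) \frac{4}{5} \cdot 4 \left(-18\right) = \left(- \frac{16}{5}\right) 4 \left(-18\right) = \left(- \frac{64}{5}\right) \left(-18\right) = \frac{1152}{5}$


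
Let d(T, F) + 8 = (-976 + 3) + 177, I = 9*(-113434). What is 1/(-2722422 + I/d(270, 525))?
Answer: -134/364634397 ≈ -3.6749e-7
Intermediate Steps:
I = -1020906
d(T, F) = -804 (d(T, F) = -8 + ((-976 + 3) + 177) = -8 + (-973 + 177) = -8 - 796 = -804)
1/(-2722422 + I/d(270, 525)) = 1/(-2722422 - 1020906/(-804)) = 1/(-2722422 - 1020906*(-1/804)) = 1/(-2722422 + 170151/134) = 1/(-364634397/134) = -134/364634397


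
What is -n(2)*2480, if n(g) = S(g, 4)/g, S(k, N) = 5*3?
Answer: -18600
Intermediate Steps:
S(k, N) = 15
n(g) = 15/g
-n(2)*2480 = -15/2*2480 = -15*(1/2)*2480 = -15*2480/2 = -1*18600 = -18600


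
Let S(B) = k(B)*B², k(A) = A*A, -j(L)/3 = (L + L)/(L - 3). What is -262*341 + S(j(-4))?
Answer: -214178366/2401 ≈ -89204.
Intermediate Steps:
j(L) = -6*L/(-3 + L) (j(L) = -3*(L + L)/(L - 3) = -3*2*L/(-3 + L) = -6*L/(-3 + L))
k(A) = A²
S(B) = B⁴ (S(B) = B²*B² = B⁴)
-262*341 + S(j(-4)) = -262*341 + (-6*(-4)/(-3 - 4))⁴ = -89342 + (-6*(-4)/(-7))⁴ = -89342 + (-6*(-4)*(-⅐))⁴ = -89342 + (-24/7)⁴ = -89342 + 331776/2401 = -214178366/2401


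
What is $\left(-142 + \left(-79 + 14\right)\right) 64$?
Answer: $-13248$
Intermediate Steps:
$\left(-142 + \left(-79 + 14\right)\right) 64 = \left(-142 - 65\right) 64 = \left(-207\right) 64 = -13248$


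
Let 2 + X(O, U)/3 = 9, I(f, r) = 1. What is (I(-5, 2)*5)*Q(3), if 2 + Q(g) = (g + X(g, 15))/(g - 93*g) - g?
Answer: -585/23 ≈ -25.435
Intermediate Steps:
X(O, U) = 21 (X(O, U) = -6 + 3*9 = -6 + 27 = 21)
Q(g) = -2 - g - (21 + g)/(92*g) (Q(g) = -2 + ((g + 21)/(g - 93*g) - g) = -2 + ((21 + g)/((-92*g)) - g) = -2 + ((21 + g)*(-1/(92*g)) - g) = -2 + (-(21 + g)/(92*g) - g) = -2 + (-g - (21 + g)/(92*g)) = -2 - g - (21 + g)/(92*g))
(I(-5, 2)*5)*Q(3) = (1*5)*(-185/92 - 1*3 - 21/92/3) = 5*(-185/92 - 3 - 21/92*1/3) = 5*(-185/92 - 3 - 7/92) = 5*(-117/23) = -585/23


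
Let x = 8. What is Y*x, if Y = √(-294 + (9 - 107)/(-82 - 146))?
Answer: 28*I*√77862/57 ≈ 137.07*I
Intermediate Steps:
Y = 7*I*√77862/114 (Y = √(-294 - 98/(-228)) = √(-294 - 98*(-1/228)) = √(-294 + 49/114) = √(-33467/114) = 7*I*√77862/114 ≈ 17.134*I)
Y*x = (7*I*√77862/114)*8 = 28*I*√77862/57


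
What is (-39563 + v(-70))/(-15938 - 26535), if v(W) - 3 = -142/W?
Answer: 1384529/1486555 ≈ 0.93137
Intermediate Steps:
v(W) = 3 - 142/W
(-39563 + v(-70))/(-15938 - 26535) = (-39563 + (3 - 142/(-70)))/(-15938 - 26535) = (-39563 + (3 - 142*(-1/70)))/(-42473) = (-39563 + (3 + 71/35))*(-1/42473) = (-39563 + 176/35)*(-1/42473) = -1384529/35*(-1/42473) = 1384529/1486555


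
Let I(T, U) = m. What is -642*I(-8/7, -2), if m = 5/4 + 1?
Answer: -2889/2 ≈ -1444.5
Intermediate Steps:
m = 9/4 (m = 5*(¼) + 1 = 5/4 + 1 = 9/4 ≈ 2.2500)
I(T, U) = 9/4
-642*I(-8/7, -2) = -642*9/4 = -2889/2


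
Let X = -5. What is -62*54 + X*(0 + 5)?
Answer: -3373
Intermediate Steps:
-62*54 + X*(0 + 5) = -62*54 - 5*(0 + 5) = -3348 - 5*5 = -3348 - 25 = -3373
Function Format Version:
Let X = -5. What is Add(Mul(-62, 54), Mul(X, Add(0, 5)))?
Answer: -3373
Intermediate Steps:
Add(Mul(-62, 54), Mul(X, Add(0, 5))) = Add(Mul(-62, 54), Mul(-5, Add(0, 5))) = Add(-3348, Mul(-5, 5)) = Add(-3348, -25) = -3373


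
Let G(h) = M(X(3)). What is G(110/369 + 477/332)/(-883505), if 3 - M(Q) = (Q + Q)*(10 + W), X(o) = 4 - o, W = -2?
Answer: 13/883505 ≈ 1.4714e-5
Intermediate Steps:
M(Q) = 3 - 16*Q (M(Q) = 3 - (Q + Q)*(10 - 2) = 3 - 2*Q*8 = 3 - 16*Q)
G(h) = -13 (G(h) = 3 - 16*(4 - 1*3) = 3 - 16*(4 - 3) = 3 - 16*1 = 3 - 16 = -13)
G(110/369 + 477/332)/(-883505) = -13/(-883505) = -13*(-1/883505) = 13/883505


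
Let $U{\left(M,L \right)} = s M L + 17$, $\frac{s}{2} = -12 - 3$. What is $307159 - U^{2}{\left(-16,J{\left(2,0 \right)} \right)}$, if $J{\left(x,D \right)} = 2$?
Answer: $-647370$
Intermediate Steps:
$s = -30$ ($s = 2 \left(-12 - 3\right) = 2 \left(-15\right) = -30$)
$U{\left(M,L \right)} = 17 - 30 L M$ ($U{\left(M,L \right)} = - 30 M L + 17 = - 30 L M + 17 = 17 - 30 L M$)
$307159 - U^{2}{\left(-16,J{\left(2,0 \right)} \right)} = 307159 - \left(17 - 60 \left(-16\right)\right)^{2} = 307159 - \left(17 + 960\right)^{2} = 307159 - 977^{2} = 307159 - 954529 = -647370$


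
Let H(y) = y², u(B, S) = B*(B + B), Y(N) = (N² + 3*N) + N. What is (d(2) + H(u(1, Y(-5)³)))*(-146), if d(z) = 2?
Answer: -876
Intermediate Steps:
Y(N) = N² + 4*N
u(B, S) = 2*B² (u(B, S) = B*(2*B) = 2*B²)
(d(2) + H(u(1, Y(-5)³)))*(-146) = (2 + (2*1²)²)*(-146) = (2 + (2*1)²)*(-146) = (2 + 2²)*(-146) = (2 + 4)*(-146) = 6*(-146) = -876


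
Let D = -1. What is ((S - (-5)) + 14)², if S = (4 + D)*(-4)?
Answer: 49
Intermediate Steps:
S = -12 (S = (4 - 1)*(-4) = 3*(-4) = -12)
((S - (-5)) + 14)² = ((-12 - (-5)) + 14)² = ((-12 - 1*(-5)) + 14)² = ((-12 + 5) + 14)² = (-7 + 14)² = 7² = 49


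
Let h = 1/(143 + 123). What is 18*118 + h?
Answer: 564985/266 ≈ 2124.0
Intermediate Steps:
h = 1/266 ≈ 0.0037594
18*118 + h = 18*118 + 1/266 = 2124 + 1/266 = 564985/266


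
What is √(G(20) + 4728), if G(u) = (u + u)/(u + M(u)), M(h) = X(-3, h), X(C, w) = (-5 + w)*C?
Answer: 4*√7385/5 ≈ 68.749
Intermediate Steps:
X(C, w) = C*(-5 + w)
M(h) = 15 - 3*h (M(h) = -3*(-5 + h) = 15 - 3*h)
G(u) = 2*u/(15 - 2*u) (G(u) = (u + u)/(u + (15 - 3*u)) = (2*u)/(15 - 2*u) = 2*u/(15 - 2*u))
√(G(20) + 4728) = √(2*20/(15 - 2*20) + 4728) = √(2*20/(15 - 40) + 4728) = √(2*20/(-25) + 4728) = √(2*20*(-1/25) + 4728) = √(-8/5 + 4728) = √(23632/5) = 4*√7385/5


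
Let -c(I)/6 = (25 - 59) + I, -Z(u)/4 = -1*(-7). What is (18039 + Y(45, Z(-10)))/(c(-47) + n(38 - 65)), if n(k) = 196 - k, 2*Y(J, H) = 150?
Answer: 18114/709 ≈ 25.549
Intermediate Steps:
Z(u) = -28 (Z(u) = -(-4)*(-7) = -4*7 = -28)
Y(J, H) = 75 (Y(J, H) = (½)*150 = 75)
c(I) = 204 - 6*I (c(I) = -6*((25 - 59) + I) = -6*(-34 + I) = 204 - 6*I)
(18039 + Y(45, Z(-10)))/(c(-47) + n(38 - 65)) = (18039 + 75)/((204 - 6*(-47)) + (196 - (38 - 65))) = 18114/((204 + 282) + (196 - 1*(-27))) = 18114/(486 + (196 + 27)) = 18114/(486 + 223) = 18114/709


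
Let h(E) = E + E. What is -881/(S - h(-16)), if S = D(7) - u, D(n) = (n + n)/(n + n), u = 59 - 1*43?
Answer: -881/17 ≈ -51.824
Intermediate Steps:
u = 16 (u = 59 - 43 = 16)
D(n) = 1 (D(n) = (2*n)/((2*n)) = (2*n)*(1/(2*n)) = 1)
S = -15 (S = 1 - 1*16 = 1 - 16 = -15)
h(E) = 2*E
-881/(S - h(-16)) = -881/(-15 - 2*(-16)) = -881/(-15 - 1*(-32)) = -881/(-15 + 32) = -881/17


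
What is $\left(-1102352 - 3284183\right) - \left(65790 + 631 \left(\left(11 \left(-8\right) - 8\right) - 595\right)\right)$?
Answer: $-4016304$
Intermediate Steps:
$\left(-1102352 - 3284183\right) - \left(65790 + 631 \left(\left(11 \left(-8\right) - 8\right) - 595\right)\right) = -4386535 - \left(65790 + 631 \left(\left(-88 - 8\right) - 595\right)\right) = -4386535 - \left(65790 + 631 \left(-96 - 595\right)\right) = -4386535 - \left(65790 + 631 \left(-691\right)\right) = -4386535 - -370231 = -4386535 + \left(-65790 + 436021\right) = -4386535 + 370231 = -4016304$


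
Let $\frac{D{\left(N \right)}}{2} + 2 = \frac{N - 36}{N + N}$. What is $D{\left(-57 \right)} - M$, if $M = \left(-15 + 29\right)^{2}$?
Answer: $- \frac{3769}{19} \approx -198.37$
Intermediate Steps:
$D{\left(N \right)} = -4 + \frac{-36 + N}{N}$ ($D{\left(N \right)} = -4 + 2 \frac{N - 36}{N + N} = -4 + 2 \frac{-36 + N}{2 N} = -4 + \frac{-36 + N}{N}$)
$M = 196$ ($M = 14^{2} = 196$)
$D{\left(-57 \right)} - M = \left(-3 - \frac{36}{-57}\right) - 196 = \left(-3 - - \frac{12}{19}\right) - 196 = \left(-3 + \frac{12}{19}\right) - 196 = - \frac{45}{19} - 196 = - \frac{3769}{19}$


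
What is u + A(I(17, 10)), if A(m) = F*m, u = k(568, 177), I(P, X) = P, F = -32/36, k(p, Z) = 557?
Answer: 4877/9 ≈ 541.89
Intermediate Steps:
F = -8/9 (F = -32*1/36 = -8/9 ≈ -0.88889)
u = 557
A(m) = -8*m/9
u + A(I(17, 10)) = 557 - 8/9*17 = 557 - 136/9 = 4877/9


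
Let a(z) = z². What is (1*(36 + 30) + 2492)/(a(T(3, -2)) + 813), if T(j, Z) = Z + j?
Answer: 1279/407 ≈ 3.1425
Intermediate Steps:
(1*(36 + 30) + 2492)/(a(T(3, -2)) + 813) = (1*(36 + 30) + 2492)/((-2 + 3)² + 813) = (1*66 + 2492)/(1² + 813) = (66 + 2492)/(1 + 813) = 2558/814 = 2558*(1/814) = 1279/407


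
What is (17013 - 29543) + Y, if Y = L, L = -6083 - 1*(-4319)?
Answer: -14294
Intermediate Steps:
L = -1764 (L = -6083 + 4319 = -1764)
Y = -1764
(17013 - 29543) + Y = (17013 - 29543) - 1764 = -12530 - 1764 = -14294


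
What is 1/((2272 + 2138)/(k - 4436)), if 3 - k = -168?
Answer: -853/882 ≈ -0.96712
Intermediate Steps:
k = 171 (k = 3 - 1*(-168) = 3 + 168 = 171)
1/((2272 + 2138)/(k - 4436)) = 1/((2272 + 2138)/(171 - 4436)) = 1/(4410/(-4265)) = 1/(4410*(-1/4265)) = 1/(-882/853) = -853/882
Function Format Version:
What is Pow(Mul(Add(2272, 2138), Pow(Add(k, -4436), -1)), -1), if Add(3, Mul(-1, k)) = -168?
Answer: Rational(-853, 882) ≈ -0.96712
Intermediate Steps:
k = 171 (k = Add(3, Mul(-1, -168)) = Add(3, 168) = 171)
Pow(Mul(Add(2272, 2138), Pow(Add(k, -4436), -1)), -1) = Pow(Mul(Add(2272, 2138), Pow(Add(171, -4436), -1)), -1) = Pow(Mul(4410, Pow(-4265, -1)), -1) = Pow(Mul(4410, Rational(-1, 4265)), -1) = Pow(Rational(-882, 853), -1) = Rational(-853, 882)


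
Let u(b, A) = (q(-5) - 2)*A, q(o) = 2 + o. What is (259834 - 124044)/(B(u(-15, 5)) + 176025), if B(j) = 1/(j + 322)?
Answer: 20164815/26139713 ≈ 0.77142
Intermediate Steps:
u(b, A) = -5*A (u(b, A) = ((2 - 5) - 2)*A = (-3 - 2)*A = -5*A)
B(j) = 1/(322 + j)
(259834 - 124044)/(B(u(-15, 5)) + 176025) = (259834 - 124044)/(1/(322 - 5*5) + 176025) = 135790/(1/(322 - 25) + 176025) = 135790/(1/297 + 176025) = 135790/(52279426/297) = 135790*(297/52279426) = 20164815/26139713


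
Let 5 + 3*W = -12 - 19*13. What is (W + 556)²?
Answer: 219024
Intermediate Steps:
W = -88 (W = -5/3 + (-12 - 19*13)/3 = -5/3 + (-12 - 247)/3 = -5/3 + (⅓)*(-259) = -5/3 - 259/3 = -88)
(W + 556)² = (-88 + 556)² = 468² = 219024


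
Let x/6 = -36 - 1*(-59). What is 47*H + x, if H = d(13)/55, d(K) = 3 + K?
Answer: 8342/55 ≈ 151.67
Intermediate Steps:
x = 138 (x = 6*(-36 - 1*(-59)) = 6*(-36 + 59) = 6*23 = 138)
H = 16/55 (H = (3 + 13)/55 = 16*(1/55) = 16/55 ≈ 0.29091)
47*H + x = 47*(16/55) + 138 = 752/55 + 138 = 8342/55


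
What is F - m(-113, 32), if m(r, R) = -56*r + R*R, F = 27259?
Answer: 19907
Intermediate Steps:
m(r, R) = R² - 56*r (m(r, R) = -56*r + R² = R² - 56*r)
F - m(-113, 32) = 27259 - (32² - 56*(-113)) = 27259 - (1024 + 6328) = 27259 - 1*7352 = 27259 - 7352 = 19907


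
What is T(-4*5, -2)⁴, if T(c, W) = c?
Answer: 160000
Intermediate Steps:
T(-4*5, -2)⁴ = (-4*5)⁴ = (-20)⁴ = 160000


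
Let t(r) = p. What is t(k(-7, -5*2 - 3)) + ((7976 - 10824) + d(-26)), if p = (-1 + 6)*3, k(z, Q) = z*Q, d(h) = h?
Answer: -2859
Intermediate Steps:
k(z, Q) = Q*z
p = 15 (p = 5*3 = 15)
t(r) = 15
t(k(-7, -5*2 - 3)) + ((7976 - 10824) + d(-26)) = 15 + ((7976 - 10824) - 26) = 15 + (-2848 - 26) = 15 - 2874 = -2859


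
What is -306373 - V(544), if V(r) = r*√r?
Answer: -306373 - 2176*√34 ≈ -3.1906e+5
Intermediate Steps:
V(r) = r^(3/2)
-306373 - V(544) = -306373 - 544^(3/2) = -306373 - 2176*√34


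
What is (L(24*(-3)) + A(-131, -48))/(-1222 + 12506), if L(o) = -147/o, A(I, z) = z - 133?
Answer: -4295/270816 ≈ -0.015859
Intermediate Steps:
A(I, z) = -133 + z
(L(24*(-3)) + A(-131, -48))/(-1222 + 12506) = (-147/(24*(-3)) + (-133 - 48))/(-1222 + 12506) = (-147/(-72) - 181)/11284 = (-147*(-1/72) - 181)*(1/11284) = (49/24 - 181)*(1/11284) = -4295/24*1/11284 = -4295/270816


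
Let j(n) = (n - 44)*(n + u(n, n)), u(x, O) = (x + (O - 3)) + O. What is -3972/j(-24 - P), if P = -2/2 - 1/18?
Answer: -643464/1027865 ≈ -0.62602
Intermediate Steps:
P = -19/18 (P = -2*1/2 - 1*1/18 = -1 - 1/18 = -19/18 ≈ -1.0556)
u(x, O) = -3 + x + 2*O (u(x, O) = (x + (-3 + O)) + O = (-3 + O + x) + O = -3 + x + 2*O)
j(n) = (-44 + n)*(-3 + 4*n) (j(n) = (n - 44)*(n + (-3 + n + 2*n)) = (-44 + n)*(n + (-3 + 3*n)) = (-44 + n)*(-3 + 4*n))
-3972/j(-24 - P) = -3972/(132 - 179*(-24 - 1*(-19/18)) + 4*(-24 - 1*(-19/18))**2) = -3972/(132 - 179*(-24 + 19/18) + 4*(-24 + 19/18)**2) = -3972/(132 - 179*(-413/18) + 4*(-413/18)**2) = -3972/(132 + 73927/18 + 4*(170569/324)) = -3972/(132 + 73927/18 + 170569/81) = -3972/1027865/162 = -3972*162/1027865 = -643464/1027865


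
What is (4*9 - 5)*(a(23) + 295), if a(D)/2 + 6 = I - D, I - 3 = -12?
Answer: 6789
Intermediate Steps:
I = -9 (I = 3 - 12 = -9)
a(D) = -30 - 2*D (a(D) = -12 + 2*(-9 - D) = -12 + (-18 - 2*D) = -30 - 2*D)
(4*9 - 5)*(a(23) + 295) = (4*9 - 5)*((-30 - 2*23) + 295) = (36 - 5)*((-30 - 46) + 295) = 31*(-76 + 295) = 31*219 = 6789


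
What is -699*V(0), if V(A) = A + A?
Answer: 0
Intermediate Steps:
V(A) = 2*A
-699*V(0) = -699*2*0 = -699*0 = -233*0 = 0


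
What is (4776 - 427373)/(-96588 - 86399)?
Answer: 60371/26141 ≈ 2.3094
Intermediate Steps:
(4776 - 427373)/(-96588 - 86399) = -422597/(-182987) = -422597*(-1/182987) = 60371/26141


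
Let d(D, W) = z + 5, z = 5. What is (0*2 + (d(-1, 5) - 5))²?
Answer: 25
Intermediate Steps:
d(D, W) = 10 (d(D, W) = 5 + 5 = 10)
(0*2 + (d(-1, 5) - 5))² = (0*2 + (10 - 5))² = (0 + 5)² = 5² = 25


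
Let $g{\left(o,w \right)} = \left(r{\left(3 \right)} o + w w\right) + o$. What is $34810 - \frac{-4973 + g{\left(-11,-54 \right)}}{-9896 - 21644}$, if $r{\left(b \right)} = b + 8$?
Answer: $\frac{1097905211}{31540} \approx 34810.0$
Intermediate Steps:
$r{\left(b \right)} = 8 + b$
$g{\left(o,w \right)} = w^{2} + 12 o$ ($g{\left(o,w \right)} = \left(\left(8 + 3\right) o + w w\right) + o = \left(11 o + w^{2}\right) + o = \left(w^{2} + 11 o\right) + o = w^{2} + 12 o$)
$34810 - \frac{-4973 + g{\left(-11,-54 \right)}}{-9896 - 21644} = 34810 - \frac{-4973 + \left(\left(-54\right)^{2} + 12 \left(-11\right)\right)}{-9896 - 21644} = 34810 - \frac{-4973 + \left(2916 - 132\right)}{-31540} = 34810 - \left(-4973 + 2784\right) \left(- \frac{1}{31540}\right) = 34810 - \left(-2189\right) \left(- \frac{1}{31540}\right) = 34810 - \frac{2189}{31540} = \frac{1097905211}{31540}$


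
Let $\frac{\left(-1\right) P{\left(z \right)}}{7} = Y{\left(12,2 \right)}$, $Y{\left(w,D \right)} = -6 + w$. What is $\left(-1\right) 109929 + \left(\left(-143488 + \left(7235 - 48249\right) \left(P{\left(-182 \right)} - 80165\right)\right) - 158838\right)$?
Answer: $3289197643$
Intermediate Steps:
$P{\left(z \right)} = -42$ ($P{\left(z \right)} = - 7 \left(-6 + 12\right) = \left(-7\right) 6 = -42$)
$\left(-1\right) 109929 + \left(\left(-143488 + \left(7235 - 48249\right) \left(P{\left(-182 \right)} - 80165\right)\right) - 158838\right) = \left(-1\right) 109929 - \left(302326 - \left(7235 - 48249\right) \left(-42 - 80165\right)\right) = -109929 - -3289307572 = -109929 + \left(\left(-143488 + 3289609898\right) - 158838\right) = -109929 + \left(3289466410 - 158838\right) = -109929 + 3289307572 = 3289197643$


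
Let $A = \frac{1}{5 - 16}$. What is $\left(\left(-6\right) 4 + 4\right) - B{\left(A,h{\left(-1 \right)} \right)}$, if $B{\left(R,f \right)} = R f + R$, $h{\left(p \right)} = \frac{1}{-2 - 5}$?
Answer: $- \frac{1534}{77} \approx -19.922$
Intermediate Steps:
$h{\left(p \right)} = - \frac{1}{7}$ ($h{\left(p \right)} = \frac{1}{-7} = - \frac{1}{7}$)
$A = - \frac{1}{11}$ ($A = \frac{1}{-11} = - \frac{1}{11} \approx -0.090909$)
$B{\left(R,f \right)} = R + R f$
$\left(\left(-6\right) 4 + 4\right) - B{\left(A,h{\left(-1 \right)} \right)} = \left(\left(-6\right) 4 + 4\right) - - \frac{1 - \frac{1}{7}}{11} = \left(-24 + 4\right) - \left(- \frac{1}{11}\right) \frac{6}{7} = -20 - - \frac{6}{77} = -20 + \frac{6}{77} = - \frac{1534}{77}$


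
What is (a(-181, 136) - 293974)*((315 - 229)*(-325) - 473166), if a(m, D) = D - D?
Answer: 147315074984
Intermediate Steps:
a(m, D) = 0
(a(-181, 136) - 293974)*((315 - 229)*(-325) - 473166) = (0 - 293974)*((315 - 229)*(-325) - 473166) = -293974*(86*(-325) - 473166) = -293974*(-27950 - 473166) = -293974*(-501116) = 147315074984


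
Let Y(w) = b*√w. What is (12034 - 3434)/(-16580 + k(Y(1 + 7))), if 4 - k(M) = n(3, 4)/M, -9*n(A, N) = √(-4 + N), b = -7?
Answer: -1075/2072 ≈ -0.51882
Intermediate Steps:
n(A, N) = -√(-4 + N)/9
Y(w) = -7*√w
k(M) = 4 (k(M) = 4 - (-√(-4 + 4)/9)/M = 4 - (-√0/9)/M = 4 - (-⅑*0)/M = 4 - 0/M = 4 - 1*0 = 4 + 0 = 4)
(12034 - 3434)/(-16580 + k(Y(1 + 7))) = (12034 - 3434)/(-16580 + 4) = 8600/(-16576) = 8600*(-1/16576) = -1075/2072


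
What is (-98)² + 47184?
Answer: 56788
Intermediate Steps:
(-98)² + 47184 = 9604 + 47184 = 56788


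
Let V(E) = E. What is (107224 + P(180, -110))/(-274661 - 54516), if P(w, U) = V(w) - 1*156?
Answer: -107248/329177 ≈ -0.32581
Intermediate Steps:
P(w, U) = -156 + w (P(w, U) = w - 1*156 = w - 156 = -156 + w)
(107224 + P(180, -110))/(-274661 - 54516) = (107224 + (-156 + 180))/(-274661 - 54516) = (107224 + 24)/(-329177) = 107248*(-1/329177) = -107248/329177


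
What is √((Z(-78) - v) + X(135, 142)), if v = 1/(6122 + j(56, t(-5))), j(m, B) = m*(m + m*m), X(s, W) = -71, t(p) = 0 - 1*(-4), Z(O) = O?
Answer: I*√5092581170398/184874 ≈ 12.207*I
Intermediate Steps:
t(p) = 4 (t(p) = 0 + 4 = 4)
j(m, B) = m*(m + m²)
v = 1/184874 (v = 1/(6122 + 56²*(1 + 56)) = 1/(6122 + 3136*57) = 1/(6122 + 178752) = 1/184874 ≈ 5.4091e-6)
√((Z(-78) - v) + X(135, 142)) = √((-78 - 1*1/184874) - 71) = √((-78 - 1/184874) - 71) = √(-14420173/184874 - 71) = √(-27546227/184874) = I*√5092581170398/184874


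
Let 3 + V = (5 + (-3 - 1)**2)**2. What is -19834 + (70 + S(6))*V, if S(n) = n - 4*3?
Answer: 8198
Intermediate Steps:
S(n) = -12 + n (S(n) = n - 12 = -12 + n)
V = 438 (V = -3 + (5 + (-3 - 1)**2)**2 = -3 + (5 + (-4)**2)**2 = -3 + (5 + 16)**2 = -3 + 21**2 = -3 + 441 = 438)
-19834 + (70 + S(6))*V = -19834 + (70 + (-12 + 6))*438 = -19834 + (70 - 6)*438 = -19834 + 64*438 = -19834 + 28032 = 8198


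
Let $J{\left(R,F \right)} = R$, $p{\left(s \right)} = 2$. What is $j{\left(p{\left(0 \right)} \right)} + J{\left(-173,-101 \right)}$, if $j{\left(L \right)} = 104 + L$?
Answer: $-67$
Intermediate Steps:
$j{\left(p{\left(0 \right)} \right)} + J{\left(-173,-101 \right)} = \left(104 + 2\right) - 173 = 106 - 173 = -67$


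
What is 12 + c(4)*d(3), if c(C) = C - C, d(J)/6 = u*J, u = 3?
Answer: 12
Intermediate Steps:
d(J) = 18*J (d(J) = 6*(3*J) = 18*J)
c(C) = 0
12 + c(4)*d(3) = 12 + 0*(18*3) = 12 + 0*54 = 12 + 0 = 12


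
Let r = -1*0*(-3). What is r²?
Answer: 0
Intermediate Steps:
r = 0 (r = 0*(-3) = 0)
r² = 0² = 0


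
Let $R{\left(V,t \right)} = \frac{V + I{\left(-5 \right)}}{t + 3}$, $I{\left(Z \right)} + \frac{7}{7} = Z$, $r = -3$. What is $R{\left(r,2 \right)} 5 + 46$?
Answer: $37$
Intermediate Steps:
$I{\left(Z \right)} = -1 + Z$
$R{\left(V,t \right)} = \frac{-6 + V}{3 + t}$ ($R{\left(V,t \right)} = \frac{V - 6}{t + 3} = \frac{V - 6}{3 + t} = \frac{-6 + V}{3 + t}$)
$R{\left(r,2 \right)} 5 + 46 = \frac{-6 - 3}{3 + 2} \cdot 5 + 46 = \frac{1}{5} \left(-9\right) 5 + 46 = \left(- \frac{9}{5}\right) 5 + 46 = -9 + 46 = 37$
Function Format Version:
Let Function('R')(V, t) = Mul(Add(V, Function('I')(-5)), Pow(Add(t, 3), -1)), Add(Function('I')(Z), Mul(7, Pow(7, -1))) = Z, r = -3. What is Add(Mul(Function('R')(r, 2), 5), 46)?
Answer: 37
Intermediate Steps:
Function('I')(Z) = Add(-1, Z)
Function('R')(V, t) = Mul(Pow(Add(3, t), -1), Add(-6, V)) (Function('R')(V, t) = Mul(Add(V, Add(-1, -5)), Pow(Add(t, 3), -1)) = Mul(Add(V, -6), Pow(Add(3, t), -1)) = Mul(Add(-6, V), Pow(Add(3, t), -1)) = Mul(Pow(Add(3, t), -1), Add(-6, V)))
Add(Mul(Function('R')(r, 2), 5), 46) = Add(Mul(Mul(Pow(Add(3, 2), -1), Add(-6, -3)), 5), 46) = Add(Mul(Mul(Pow(5, -1), -9), 5), 46) = Add(Mul(Mul(Rational(1, 5), -9), 5), 46) = Add(Mul(Rational(-9, 5), 5), 46) = Add(-9, 46) = 37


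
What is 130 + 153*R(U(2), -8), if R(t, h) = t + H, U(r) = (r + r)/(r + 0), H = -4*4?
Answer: -2012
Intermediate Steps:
H = -16
U(r) = 2 (U(r) = (2*r)/r = 2)
R(t, h) = -16 + t (R(t, h) = t - 16 = -16 + t)
130 + 153*R(U(2), -8) = 130 + 153*(-16 + 2) = 130 + 153*(-14) = 130 - 2142 = -2012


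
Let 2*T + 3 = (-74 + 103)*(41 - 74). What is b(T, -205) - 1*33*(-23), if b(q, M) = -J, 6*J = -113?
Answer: 4667/6 ≈ 777.83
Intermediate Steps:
J = -113/6 (J = (⅙)*(-113) = -113/6 ≈ -18.833)
T = -480 (T = -3/2 + ((-74 + 103)*(41 - 74))/2 = -3/2 + (29*(-33))/2 = -3/2 + (½)*(-957) = -3/2 - 957/2 = -480)
b(q, M) = 113/6 (b(q, M) = -1*(-113/6) = 113/6)
b(T, -205) - 1*33*(-23) = 113/6 - 1*33*(-23) = 113/6 - 33*(-23) = 113/6 - 1*(-759) = 113/6 + 759 = 4667/6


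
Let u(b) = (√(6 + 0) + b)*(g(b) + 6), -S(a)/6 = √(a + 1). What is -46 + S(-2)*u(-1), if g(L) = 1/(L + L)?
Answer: -46 + 33*I*(1 - √6) ≈ -46.0 - 47.833*I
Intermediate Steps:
S(a) = -6*√(1 + a) (S(a) = -6*√(a + 1) = -6*√(1 + a))
g(L) = 1/(2*L)
u(b) = (6 + 1/(2*b))*(b + √6) (u(b) = (√(6 + 0) + b)*(1/(2*b) + 6) = (√6 + b)*(6 + 1/(2*b)) = (b + √6)*(6 + 1/(2*b)) = (6 + 1/(2*b))*(b + √6))
-46 + S(-2)*u(-1) = -46 + (-6*√(1 - 2))*((½)*(√6 - (1 + 12*(-1) + 12*√6))/(-1)) = -46 + (-6*I)*((½)*(-1)*(√6 - (1 - 12 + 12*√6))) = -46 + (-6*I)*((½)*(-1)*(√6 - (-11 + 12*√6))) = -46 + (-6*I)*((½)*(-1)*(√6 + (11 - 12*√6))) = -46 + (-6*I)*((½)*(-1)*(11 - 11*√6)) = -46 + (-6*I)*(-11/2 + 11*√6/2) = -46 - 6*I*(-11/2 + 11*√6/2)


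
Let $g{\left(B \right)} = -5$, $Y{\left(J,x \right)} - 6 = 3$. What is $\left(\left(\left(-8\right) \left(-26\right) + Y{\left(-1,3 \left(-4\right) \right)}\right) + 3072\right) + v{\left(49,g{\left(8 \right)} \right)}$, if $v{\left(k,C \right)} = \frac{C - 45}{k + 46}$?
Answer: $\frac{62481}{19} \approx 3288.5$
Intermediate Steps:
$Y{\left(J,x \right)} = 9$ ($Y{\left(J,x \right)} = 6 + 3 = 9$)
$v{\left(k,C \right)} = \frac{-45 + C}{46 + k}$
$\left(\left(\left(-8\right) \left(-26\right) + Y{\left(-1,3 \left(-4\right) \right)}\right) + 3072\right) + v{\left(49,g{\left(8 \right)} \right)} = \left(\left(\left(-8\right) \left(-26\right) + 9\right) + 3072\right) + \frac{-45 - 5}{46 + 49} = \left(\left(208 + 9\right) + 3072\right) + \frac{1}{95} \left(-50\right) = \left(217 + 3072\right) + \frac{1}{95} \left(-50\right) = 3289 - \frac{10}{19} = \frac{62481}{19}$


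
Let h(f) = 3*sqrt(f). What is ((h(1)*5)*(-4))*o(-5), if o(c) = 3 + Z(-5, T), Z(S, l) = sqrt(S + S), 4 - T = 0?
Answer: -180 - 60*I*sqrt(10) ≈ -180.0 - 189.74*I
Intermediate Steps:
T = 4 (T = 4 - 1*0 = 4 + 0 = 4)
Z(S, l) = sqrt(2)*sqrt(S) (Z(S, l) = sqrt(2*S) = sqrt(2)*sqrt(S))
o(c) = 3 + I*sqrt(10) (o(c) = 3 + sqrt(2)*sqrt(-5) = 3 + sqrt(2)*(I*sqrt(5)) = 3 + I*sqrt(10))
((h(1)*5)*(-4))*o(-5) = (((3*sqrt(1))*5)*(-4))*(3 + I*sqrt(10)) = (((3*1)*5)*(-4))*(3 + I*sqrt(10)) = ((3*5)*(-4))*(3 + I*sqrt(10)) = (15*(-4))*(3 + I*sqrt(10)) = -60*(3 + I*sqrt(10)) = -180 - 60*I*sqrt(10)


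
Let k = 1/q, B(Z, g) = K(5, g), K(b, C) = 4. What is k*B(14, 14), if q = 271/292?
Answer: 1168/271 ≈ 4.3100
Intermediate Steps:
q = 271/292 (q = 271*(1/292) = 271/292 ≈ 0.92808)
B(Z, g) = 4
k = 292/271 (k = 1/(271/292) = 292/271 ≈ 1.0775)
k*B(14, 14) = (292/271)*4 = 1168/271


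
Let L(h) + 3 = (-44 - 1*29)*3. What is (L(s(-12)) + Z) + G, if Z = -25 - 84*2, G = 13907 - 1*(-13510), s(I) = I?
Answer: 27002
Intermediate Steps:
L(h) = -222 (L(h) = -3 + (-44 - 1*29)*3 = -3 + (-44 - 29)*3 = -3 - 73*3 = -3 - 219 = -222)
G = 27417 (G = 13907 + 13510 = 27417)
Z = -193 (Z = -25 - 168 = -193)
(L(s(-12)) + Z) + G = (-222 - 193) + 27417 = -415 + 27417 = 27002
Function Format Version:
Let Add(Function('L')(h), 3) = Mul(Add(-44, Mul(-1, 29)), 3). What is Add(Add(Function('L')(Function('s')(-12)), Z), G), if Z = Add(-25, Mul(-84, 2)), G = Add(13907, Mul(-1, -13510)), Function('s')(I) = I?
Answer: 27002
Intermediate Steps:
Function('L')(h) = -222 (Function('L')(h) = Add(-3, Mul(Add(-44, Mul(-1, 29)), 3)) = Add(-3, Mul(Add(-44, -29), 3)) = Add(-3, Mul(-73, 3)) = Add(-3, -219) = -222)
G = 27417 (G = Add(13907, 13510) = 27417)
Z = -193 (Z = Add(-25, -168) = -193)
Add(Add(Function('L')(Function('s')(-12)), Z), G) = Add(Add(-222, -193), 27417) = Add(-415, 27417) = 27002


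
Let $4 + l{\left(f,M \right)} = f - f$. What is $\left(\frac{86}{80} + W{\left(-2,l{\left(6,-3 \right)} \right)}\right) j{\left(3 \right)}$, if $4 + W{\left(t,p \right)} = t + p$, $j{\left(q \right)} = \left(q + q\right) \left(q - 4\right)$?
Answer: $\frac{1071}{20} \approx 53.55$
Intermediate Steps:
$l{\left(f,M \right)} = -4$ ($l{\left(f,M \right)} = -4 + \left(f - f\right) = -4 + 0 = -4$)
$j{\left(q \right)} = 2 q \left(-4 + q\right)$
$W{\left(t,p \right)} = -4 + p + t$ ($W{\left(t,p \right)} = -4 + \left(t + p\right) = -4 + \left(p + t\right) = -4 + p + t$)
$\left(\frac{86}{80} + W{\left(-2,l{\left(6,-3 \right)} \right)}\right) j{\left(3 \right)} = \left(\frac{86}{80} - 10\right) 2 \cdot 3 \left(-4 + 3\right) = \left(86 \cdot \frac{1}{80} - 10\right) 2 \cdot 3 \left(-1\right) = \left(\frac{43}{40} - 10\right) \left(-6\right) = \left(- \frac{357}{40}\right) \left(-6\right) = \frac{1071}{20}$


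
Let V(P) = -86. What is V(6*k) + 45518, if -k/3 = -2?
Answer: 45432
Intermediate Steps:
k = 6 (k = -3*(-2) = 6)
V(6*k) + 45518 = -86 + 45518 = 45432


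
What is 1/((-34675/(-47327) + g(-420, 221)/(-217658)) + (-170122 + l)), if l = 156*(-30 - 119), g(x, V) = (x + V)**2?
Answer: -1471585738/284553837372019 ≈ -5.1716e-6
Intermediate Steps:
g(x, V) = (V + x)**2
l = -23244 (l = 156*(-149) = -23244)
1/((-34675/(-47327) + g(-420, 221)/(-217658)) + (-170122 + l)) = 1/((-34675/(-47327) + (221 - 420)**2/(-217658)) + (-170122 - 23244)) = 1/((-34675*(-1/47327) + (-199)**2*(-1/217658)) - 193366) = 1/((34675/47327 + 39601*(-1/217658)) - 193366) = 1/((34675/47327 - 39601/217658) - 193366) = 1/(810442089/1471585738 - 193366) = 1/(-284553837372019/1471585738) = -1471585738/284553837372019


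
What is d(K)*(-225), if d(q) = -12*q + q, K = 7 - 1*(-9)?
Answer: 39600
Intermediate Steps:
K = 16 (K = 7 + 9 = 16)
d(q) = -11*q
d(K)*(-225) = -11*16*(-225) = -176*(-225) = 39600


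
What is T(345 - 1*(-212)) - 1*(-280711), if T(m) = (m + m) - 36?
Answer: 281789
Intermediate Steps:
T(m) = -36 + 2*m (T(m) = 2*m - 36 = -36 + 2*m)
T(345 - 1*(-212)) - 1*(-280711) = (-36 + 2*(345 - 1*(-212))) - 1*(-280711) = (-36 + 2*(345 + 212)) + 280711 = (-36 + 2*557) + 280711 = (-36 + 1114) + 280711 = 1078 + 280711 = 281789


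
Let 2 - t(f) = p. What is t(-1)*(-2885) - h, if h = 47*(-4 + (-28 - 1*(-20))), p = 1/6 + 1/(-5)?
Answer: -31813/6 ≈ -5302.2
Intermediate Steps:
p = -1/30 (p = 1*(⅙) + 1*(-⅕) = ⅙ - ⅕ = -1/30 ≈ -0.033333)
t(f) = 61/30 (t(f) = 2 - 1*(-1/30) = 2 + 1/30 = 61/30)
h = -564 (h = 47*(-4 + (-28 + 20)) = 47*(-4 - 8) = 47*(-12) = -564)
t(-1)*(-2885) - h = (61/30)*(-2885) - 1*(-564) = -35197/6 + 564 = -31813/6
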